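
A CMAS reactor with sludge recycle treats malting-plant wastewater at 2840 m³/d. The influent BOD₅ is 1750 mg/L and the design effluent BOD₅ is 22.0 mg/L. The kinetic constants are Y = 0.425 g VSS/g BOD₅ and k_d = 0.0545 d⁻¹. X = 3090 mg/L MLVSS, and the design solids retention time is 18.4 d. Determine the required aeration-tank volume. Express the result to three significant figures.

Rearranging the biomass balance for a CMAS with decay, V = Y·Q·ΔS·θ_c / [X·(1+k_d θ_c)] = 0.425 × 2840 × (1750 − 22.0) × 18.4 / [3090 × (1 + 0.0545 × 18.4)] = 3.84×10^7 / 6189 = 6201 m³.

V ≈ 6200 m³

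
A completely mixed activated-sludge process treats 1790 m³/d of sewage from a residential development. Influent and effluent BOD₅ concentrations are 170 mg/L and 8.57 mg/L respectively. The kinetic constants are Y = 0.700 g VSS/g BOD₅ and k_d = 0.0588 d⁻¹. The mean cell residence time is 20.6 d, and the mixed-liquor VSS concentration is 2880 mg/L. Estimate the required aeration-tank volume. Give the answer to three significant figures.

Steady-state biomass mass balance: V·X·(1 + k_d·θ_c) = Y·Q·(S₀ − S)·θ_c, so V = 0.700 × 1790 × (170 − 8.57) × 20.6 / [2880 × (1 + 0.0588 × 20.6)] = 4.17×10^6 / 6368 = 654.3 m³.

V ≈ 654 m³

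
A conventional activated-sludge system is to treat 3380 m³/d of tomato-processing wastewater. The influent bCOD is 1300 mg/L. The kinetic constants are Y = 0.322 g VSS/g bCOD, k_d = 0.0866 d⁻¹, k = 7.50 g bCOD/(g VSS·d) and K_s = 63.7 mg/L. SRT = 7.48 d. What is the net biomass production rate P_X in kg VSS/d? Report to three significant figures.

P_X ≈ 854 kg VSS/d

Effluent substrate depends only on kinetics and SRT: S = K_s(1 + k_d θ_c) / [θ_c(Yk − k_d) − 1] = 63.7 × (1 + 0.0866 × 7.48) / [7.48 × (0.322 × 7.50 − 0.0866) − 1] = 105.0 / 16.42 = 6.394 mg/L.
The observed yield is Y_obs = Y/(1 + k_d·θ_c) = 0.322 / (1 + 0.0866 × 7.48) = 0.322 / 1.648 = 0.1954 g VSS per g bCOD removed.
ΔS = 1300 − 6.39 = 1294 mg/L, so the substrate removal rate is 3380 × 1294/1000 = 4372 kg bCOD/d.
P_X = Y_obs · Q(S₀ − S) = 0.1954 × 4372 = 854.4 kg VSS/d.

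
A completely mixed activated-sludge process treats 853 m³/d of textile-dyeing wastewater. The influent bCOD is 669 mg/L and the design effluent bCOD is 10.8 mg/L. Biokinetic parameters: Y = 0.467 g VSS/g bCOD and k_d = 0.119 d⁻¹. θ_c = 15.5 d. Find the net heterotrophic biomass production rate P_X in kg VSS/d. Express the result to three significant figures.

Observed yield with endogenous decay: Y_obs = Y / (1 + k_d·θ_c) = 0.467 / (1 + 0.119 × 15.5) = 0.467 / 2.845 = 0.1642 g VSS/g bCOD.
Q·(S₀ − S) = 853 × (669 − 10.8) × 10⁻³ = 561.4 kg/d removed.
P_X = Y_obs · Q(S₀ − S) = 0.1642 × 561.4 = 92.18 kg VSS/d.

P_X ≈ 92.2 kg VSS/d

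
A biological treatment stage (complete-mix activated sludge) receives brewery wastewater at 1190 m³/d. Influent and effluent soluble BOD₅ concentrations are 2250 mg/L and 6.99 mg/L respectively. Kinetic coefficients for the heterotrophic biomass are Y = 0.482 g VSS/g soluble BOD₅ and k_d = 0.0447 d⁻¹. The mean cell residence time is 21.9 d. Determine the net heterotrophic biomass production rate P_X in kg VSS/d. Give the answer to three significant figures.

Correct the yield for decay: Y_obs = Y/(1 + k_d θ_c) = 0.482 / (1 + 0.0447 × 21.9) = 0.482 / 1.979 = 0.2436.
Mass of soluble BOD₅ removed per day: Q(S₀ − S) = 1190 × 2243 g/m³ = 2669 kg/d.
Net biomass production P_X = Y_obs × Q·(S₀ − S) = 0.2436 × 2669 = 650.1 kg VSS/d.

P_X ≈ 650 kg VSS/d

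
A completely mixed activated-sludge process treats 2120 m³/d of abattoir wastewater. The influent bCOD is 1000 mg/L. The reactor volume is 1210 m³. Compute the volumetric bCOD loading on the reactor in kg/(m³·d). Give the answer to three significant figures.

L_v = Q S₀ / V = 2120 × 1000 × 10⁻³ / 1210 = 1.752 kg/(m³·d).

L_v ≈ 1.75 kg bCOD/(m³·d)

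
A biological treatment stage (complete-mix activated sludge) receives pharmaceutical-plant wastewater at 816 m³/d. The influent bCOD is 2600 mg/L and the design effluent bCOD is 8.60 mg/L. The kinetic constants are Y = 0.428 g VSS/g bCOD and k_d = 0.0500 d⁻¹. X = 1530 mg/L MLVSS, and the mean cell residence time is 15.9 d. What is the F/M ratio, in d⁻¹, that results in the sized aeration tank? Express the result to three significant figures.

Rearranging the biomass balance for a CMAS with decay, V = Y·Q·ΔS·θ_c / [X·(1+k_d θ_c)] = 0.428 × 816 × (2600 − 8.60) × 15.9 / [1530 × (1 + 0.0500 × 15.9)] = 1.44×10^7 / 2746 = 5240 m³.
F/M = applied load / biomass = Q·S₀/(V·X) = 816 × 2600 / (5240 × 1530) = 0.2646 d⁻¹.

F/M ≈ 0.265 d⁻¹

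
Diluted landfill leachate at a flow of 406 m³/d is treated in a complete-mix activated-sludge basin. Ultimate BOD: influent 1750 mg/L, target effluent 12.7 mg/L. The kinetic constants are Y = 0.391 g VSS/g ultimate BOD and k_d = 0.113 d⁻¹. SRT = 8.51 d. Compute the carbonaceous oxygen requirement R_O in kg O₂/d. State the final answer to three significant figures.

R_O ≈ 506 kg O₂/d

Correct the yield for decay: Y_obs = Y/(1 + k_d θ_c) = 0.391 / (1 + 0.113 × 8.51) = 0.391 / 1.962 = 0.1993.
ΔS = 1750 − 12.7 = 1737 mg/L, so the substrate removal rate is 406 × 1737/1000 = 705.3 kg ultimate BOD/d.
P_X = Y_obs·Q·(S₀ − S) = 0.1993 × 705.3 = 140.6 kg VSS/d.
Carbonaceous O₂ demand = substrate oxidised − cell-mass equivalent = 705.3 − 1.42 × 140.6 = 505.7 kg O₂/d.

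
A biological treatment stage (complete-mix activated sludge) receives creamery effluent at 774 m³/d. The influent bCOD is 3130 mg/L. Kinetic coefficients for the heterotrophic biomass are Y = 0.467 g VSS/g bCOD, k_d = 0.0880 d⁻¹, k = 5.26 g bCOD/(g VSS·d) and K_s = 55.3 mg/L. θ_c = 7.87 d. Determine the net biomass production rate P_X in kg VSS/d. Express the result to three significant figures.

P_X ≈ 667 kg VSS/d

From the Monod/SRT balance for a CMAS, S = K_s·(1+k_d θ_c)/[θ_c·(Y k − k_d) − 1] = 55.3 × (1 + 0.0880 × 7.87) / [7.87 × (0.467 × 5.26 − 0.0880) − 1] = 93.60 / 17.64 = 5.306 mg/L.
Observed yield with endogenous decay: Y_obs = Y / (1 + k_d·θ_c) = 0.467 / (1 + 0.0880 × 7.87) = 0.467 / 1.693 = 0.2759 g VSS/g bCOD.
Q·(S₀ − S) = 774 × (3130 − 5.31) × 10⁻³ = 2419 kg/d removed.
Biomass produced: P_X = Y_obs·Q·ΔS = 0.2759 × 2419 ≈ 667.3 kg VSS/d.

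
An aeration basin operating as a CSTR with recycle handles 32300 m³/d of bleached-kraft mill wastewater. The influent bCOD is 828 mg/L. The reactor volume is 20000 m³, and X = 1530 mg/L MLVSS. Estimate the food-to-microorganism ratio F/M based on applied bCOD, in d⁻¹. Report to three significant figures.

F/M ≈ 0.874 d⁻¹

F/M = applied load / biomass = Q·S₀/(V·X) = 32300 × 828 / (20000 × 1530) = 0.8740 d⁻¹.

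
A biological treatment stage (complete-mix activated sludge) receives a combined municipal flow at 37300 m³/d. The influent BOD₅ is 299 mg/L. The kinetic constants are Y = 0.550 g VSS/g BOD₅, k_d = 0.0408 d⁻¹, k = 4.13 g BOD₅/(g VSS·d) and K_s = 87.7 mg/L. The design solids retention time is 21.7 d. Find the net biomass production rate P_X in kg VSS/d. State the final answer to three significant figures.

P_X ≈ 3220 kg VSS/d

For a completely mixed reactor with recycle the Lawrence–McCarty relation gives S = K_s·(1 + k_d·θ_c) / [θ_c·(Y·k − k_d) − 1] = 87.7 × (1 + 0.0408 × 21.7) / [21.7 × (0.550 × 4.13 − 0.0408) − 1] = 165.3 / 47.41 = 3.488 mg/L.
Correct the yield for decay: Y_obs = Y/(1 + k_d θ_c) = 0.550 / (1 + 0.0408 × 21.7) = 0.550 / 1.885 = 0.2917.
ΔS = 299 − 3.49 = 295.5 mg/L, so the substrate removal rate is 37300 × 295.5/1000 = 11023 kg BOD₅/d.
P_X = Y_obs · Q(S₀ − S) = 0.2917 × 11023 = 3216 kg VSS/d.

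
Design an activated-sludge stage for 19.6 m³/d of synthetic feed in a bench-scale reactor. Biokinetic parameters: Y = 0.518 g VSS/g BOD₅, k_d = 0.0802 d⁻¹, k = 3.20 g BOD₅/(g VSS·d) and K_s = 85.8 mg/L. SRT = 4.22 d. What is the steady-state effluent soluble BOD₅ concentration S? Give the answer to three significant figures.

Effluent substrate depends only on kinetics and SRT: S = K_s(1 + k_d θ_c) / [θ_c(Yk − k_d) − 1] = 85.8 × (1 + 0.0802 × 4.22) / [4.22 × (0.518 × 3.20 − 0.0802) − 1] = 114.8 / 5.657 = 20.30 mg/L.

S ≈ 20.3 mg/L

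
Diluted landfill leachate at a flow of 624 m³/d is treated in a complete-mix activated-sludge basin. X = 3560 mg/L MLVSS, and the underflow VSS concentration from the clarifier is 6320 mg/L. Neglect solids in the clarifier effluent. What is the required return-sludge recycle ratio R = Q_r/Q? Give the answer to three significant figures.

R = Q_r/Q = X/(X_r − X) = 3560 / (6320 − 3560) = 1.290.

R ≈ 1.29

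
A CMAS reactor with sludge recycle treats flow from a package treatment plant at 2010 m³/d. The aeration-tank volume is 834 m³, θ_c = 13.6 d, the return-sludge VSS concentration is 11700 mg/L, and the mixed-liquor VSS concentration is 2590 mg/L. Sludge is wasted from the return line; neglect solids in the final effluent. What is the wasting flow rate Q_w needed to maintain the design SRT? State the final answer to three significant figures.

Q_w ≈ 13.6 m³/d

θ_c = V·X/(Q_w·X_r) when wasting from the recycle, so Q_w = V·X/(θ_c·X_r) = 834.0 × 2590 / (13.6 × 11700) = 13.58 m³/d.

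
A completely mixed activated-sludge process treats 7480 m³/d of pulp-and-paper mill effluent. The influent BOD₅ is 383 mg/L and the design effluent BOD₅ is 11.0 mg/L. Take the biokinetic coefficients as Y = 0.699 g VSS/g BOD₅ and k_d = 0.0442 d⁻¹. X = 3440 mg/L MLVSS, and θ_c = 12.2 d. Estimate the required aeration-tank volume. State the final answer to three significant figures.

V ≈ 4480 m³

From the SRT design equation V = Y Q (S₀−S) θ_c / [X (1 + k_d θ_c)] = 0.699 × 7480 × (383 − 11.0) × 12.2 / [3440 × (1 + 0.0442 × 12.2)] = 2.37×10^7 / 5295 = 4481 m³.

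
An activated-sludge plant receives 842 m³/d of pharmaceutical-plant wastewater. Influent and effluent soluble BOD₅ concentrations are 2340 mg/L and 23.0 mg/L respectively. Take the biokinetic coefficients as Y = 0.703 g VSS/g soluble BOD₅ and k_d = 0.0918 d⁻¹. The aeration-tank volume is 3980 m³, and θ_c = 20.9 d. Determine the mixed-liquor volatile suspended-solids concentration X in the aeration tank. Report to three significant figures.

Solving the biomass balance for X: X = Y Q (S₀−S) θ_c / [V (1+k_d θ_c)] = 0.703 × 842 × (2340 − 23.0) × 20.9 / [3980 × (1 + 0.0918 × 20.9)] = 2468 mg/L.

X ≈ 2470 mg/L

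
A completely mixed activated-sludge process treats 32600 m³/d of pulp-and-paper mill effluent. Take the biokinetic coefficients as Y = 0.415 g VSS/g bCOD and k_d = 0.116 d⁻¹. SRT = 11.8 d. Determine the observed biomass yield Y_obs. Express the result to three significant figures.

The observed yield is Y_obs = Y/(1 + k_d·θ_c) = 0.415 / (1 + 0.116 × 11.8) = 0.415 / 2.369 = 0.1752 g VSS per g bCOD removed.

Y_obs ≈ 0.175 g VSS/g bCOD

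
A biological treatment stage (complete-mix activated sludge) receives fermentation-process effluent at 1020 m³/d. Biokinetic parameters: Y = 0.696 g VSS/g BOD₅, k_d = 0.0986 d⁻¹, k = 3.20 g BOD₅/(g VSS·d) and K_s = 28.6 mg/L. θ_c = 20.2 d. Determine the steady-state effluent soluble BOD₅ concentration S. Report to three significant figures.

For a completely mixed reactor with recycle the Lawrence–McCarty relation gives S = K_s·(1 + k_d·θ_c) / [θ_c·(Y·k − k_d) − 1] = 28.6 × (1 + 0.0986 × 20.2) / [20.2 × (0.696 × 3.20 − 0.0986) − 1] = 85.56 / 42.00 = 2.037 mg/L.

S ≈ 2.04 mg/L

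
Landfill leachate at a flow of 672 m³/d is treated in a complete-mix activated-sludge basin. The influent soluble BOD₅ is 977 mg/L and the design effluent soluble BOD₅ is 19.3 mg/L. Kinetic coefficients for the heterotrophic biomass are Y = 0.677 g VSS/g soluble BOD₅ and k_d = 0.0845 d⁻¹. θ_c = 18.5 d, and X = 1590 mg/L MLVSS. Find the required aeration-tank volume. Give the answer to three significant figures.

Rearranging the biomass balance for a CMAS with decay, V = Y·Q·ΔS·θ_c / [X·(1+k_d θ_c)] = 0.677 × 672 × (977 − 19.3) × 18.5 / [1590 × (1 + 0.0845 × 18.5)] = 8.06×10^6 / 4076 = 1978 m³.

V ≈ 1980 m³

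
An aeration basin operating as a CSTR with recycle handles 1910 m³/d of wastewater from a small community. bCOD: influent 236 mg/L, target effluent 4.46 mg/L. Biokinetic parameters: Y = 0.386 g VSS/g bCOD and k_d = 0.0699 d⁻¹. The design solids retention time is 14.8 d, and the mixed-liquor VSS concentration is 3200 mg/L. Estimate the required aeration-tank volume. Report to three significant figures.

Steady-state biomass mass balance: V·X·(1 + k_d·θ_c) = Y·Q·(S₀ − S)·θ_c, so V = 0.386 × 1910 × (236 − 4.46) × 14.8 / [3200 × (1 + 0.0699 × 14.8)] = 2.53×10^6 / 6510 = 388.1 m³.

V ≈ 388 m³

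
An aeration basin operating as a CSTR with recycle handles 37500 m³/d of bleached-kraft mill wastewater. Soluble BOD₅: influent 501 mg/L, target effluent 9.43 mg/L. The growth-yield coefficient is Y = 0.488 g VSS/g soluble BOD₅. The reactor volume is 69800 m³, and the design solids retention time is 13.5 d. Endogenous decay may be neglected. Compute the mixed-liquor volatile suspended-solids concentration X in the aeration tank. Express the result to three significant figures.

Without decay, X = Y Q (S₀−S) θ_c / V = 0.488 × 37500 × (501 − 9.43) × 13.5 / 69800 = 1740 mg/L.

X ≈ 1740 mg/L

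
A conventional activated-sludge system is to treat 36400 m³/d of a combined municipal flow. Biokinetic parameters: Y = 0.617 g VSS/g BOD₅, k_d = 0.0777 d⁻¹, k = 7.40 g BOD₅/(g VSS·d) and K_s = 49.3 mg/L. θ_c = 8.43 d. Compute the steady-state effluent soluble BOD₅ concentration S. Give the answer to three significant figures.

S ≈ 2.22 mg/L

From the Monod/SRT balance for a CMAS, S = K_s·(1+k_d θ_c)/[θ_c·(Y k − k_d) − 1] = 49.3 × (1 + 0.0777 × 8.43) / [8.43 × (0.617 × 7.40 − 0.0777) − 1] = 81.59 / 36.83 = 2.215 mg/L.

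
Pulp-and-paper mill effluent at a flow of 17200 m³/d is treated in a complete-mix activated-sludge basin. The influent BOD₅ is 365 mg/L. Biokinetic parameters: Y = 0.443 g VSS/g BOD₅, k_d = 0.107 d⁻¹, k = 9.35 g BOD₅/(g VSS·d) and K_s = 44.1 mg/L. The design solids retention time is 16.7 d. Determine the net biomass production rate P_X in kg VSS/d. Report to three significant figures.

For a completely mixed reactor with recycle the Lawrence–McCarty relation gives S = K_s·(1 + k_d·θ_c) / [θ_c·(Y·k − k_d) − 1] = 44.1 × (1 + 0.107 × 16.7) / [16.7 × (0.443 × 9.35 − 0.107) − 1] = 122.9 / 66.39 = 1.851 mg/L.
Observed yield with endogenous decay: Y_obs = Y / (1 + k_d·θ_c) = 0.443 / (1 + 0.107 × 16.7) = 0.443 / 2.787 = 0.1590 g VSS/g BOD₅.
Q·(S₀ − S) = 17200 × (365 − 1.85) × 10⁻³ = 6246 kg/d removed.
So the net sludge growth is P_X = 0.1590 × 6246 = 992.9 kg VSS/d.

P_X ≈ 993 kg VSS/d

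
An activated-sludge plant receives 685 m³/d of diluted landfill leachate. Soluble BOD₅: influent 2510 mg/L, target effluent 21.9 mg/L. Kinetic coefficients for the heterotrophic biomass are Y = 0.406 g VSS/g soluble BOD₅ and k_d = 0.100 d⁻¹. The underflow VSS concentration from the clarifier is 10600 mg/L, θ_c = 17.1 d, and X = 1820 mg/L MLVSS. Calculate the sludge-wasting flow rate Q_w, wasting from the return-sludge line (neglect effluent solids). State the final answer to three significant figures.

Steady-state biomass mass balance: V·X·(1 + k_d·θ_c) = Y·Q·(S₀ − S)·θ_c, so V = 0.406 × 685 × (2510 − 21.9) × 17.1 / [1820 × (1 + 0.100 × 17.1)] = 1.18×10^7 / 4932 = 2399 m³.
Q_w = (V·X)/(θ_c X_r) = 2399 × 1820 / (17.1 × 10600) = 24.09 m³/d.

Q_w ≈ 24.1 m³/d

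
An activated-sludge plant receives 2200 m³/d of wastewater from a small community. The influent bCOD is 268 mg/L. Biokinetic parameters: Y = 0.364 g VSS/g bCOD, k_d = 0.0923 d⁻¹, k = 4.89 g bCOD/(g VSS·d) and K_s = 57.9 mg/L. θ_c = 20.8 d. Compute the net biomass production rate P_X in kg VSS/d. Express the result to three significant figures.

For a completely mixed reactor with recycle the Lawrence–McCarty relation gives S = K_s·(1 + k_d·θ_c) / [θ_c·(Y·k − k_d) − 1] = 57.9 × (1 + 0.0923 × 20.8) / [20.8 × (0.364 × 4.89 − 0.0923) − 1] = 169.1 / 34.10 = 4.957 mg/L.
Correct the yield for decay: Y_obs = Y/(1 + k_d θ_c) = 0.364 / (1 + 0.0923 × 20.8) = 0.364 / 2.920 = 0.1247.
ΔS = 268 − 4.96 = 263.0 mg/L, so the substrate removal rate is 2200 × 263.0/1000 = 578.7 kg bCOD/d.
So the net sludge growth is P_X = 0.1247 × 578.7 = 72.14 kg VSS/d.

P_X ≈ 72.1 kg VSS/d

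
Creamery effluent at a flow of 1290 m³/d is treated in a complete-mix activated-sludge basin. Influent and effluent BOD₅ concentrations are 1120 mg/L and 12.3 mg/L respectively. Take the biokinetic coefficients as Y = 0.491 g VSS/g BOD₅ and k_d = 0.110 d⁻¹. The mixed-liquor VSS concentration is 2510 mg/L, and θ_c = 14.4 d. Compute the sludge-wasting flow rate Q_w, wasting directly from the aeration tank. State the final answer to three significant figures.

Q_w ≈ 108 m³/d

From the SRT design equation V = Y Q (S₀−S) θ_c / [X (1 + k_d θ_c)] = 0.491 × 1290 × (1120 − 12.3) × 14.4 / [2510 × (1 + 0.110 × 14.4)] = 1.01×10^7 / 6486 = 1558 m³.
For wasting at MLVSS concentration, Q_w = V/θ_c = 1558/14.4 = 108.2 m³/d.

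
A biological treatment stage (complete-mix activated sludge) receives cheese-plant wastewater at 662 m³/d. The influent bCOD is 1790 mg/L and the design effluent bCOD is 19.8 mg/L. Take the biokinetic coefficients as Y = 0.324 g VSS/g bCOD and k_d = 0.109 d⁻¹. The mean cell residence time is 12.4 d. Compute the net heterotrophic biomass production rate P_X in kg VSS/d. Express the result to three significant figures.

P_X ≈ 161 kg VSS/d

The observed yield is Y_obs = Y/(1 + k_d·θ_c) = 0.324 / (1 + 0.109 × 12.4) = 0.324 / 2.352 = 0.1378 g VSS per g bCOD removed.
Substrate removed = Q·(S₀ − S) = 662 m³/d × (1790 − 19.8) g/m³ = 1.17×10^6 g/d = 1172 kg/d.
Net biomass production P_X = Y_obs × Q·(S₀ − S) = 0.1378 × 1172 = 161.5 kg VSS/d.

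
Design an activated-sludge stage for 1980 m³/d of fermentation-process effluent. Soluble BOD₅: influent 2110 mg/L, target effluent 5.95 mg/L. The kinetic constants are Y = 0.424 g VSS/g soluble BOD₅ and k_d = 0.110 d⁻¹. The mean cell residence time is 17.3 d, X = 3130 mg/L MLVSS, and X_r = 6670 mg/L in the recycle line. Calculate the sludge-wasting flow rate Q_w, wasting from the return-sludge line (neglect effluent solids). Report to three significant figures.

Q_w ≈ 91.2 m³/d

Steady-state biomass mass balance: V·X·(1 + k_d·θ_c) = Y·Q·(S₀ − S)·θ_c, so V = 0.424 × 1980 × (2110 − 5.95) × 17.3 / [3130 × (1 + 0.110 × 17.3)] = 3.06×10^7 / 9086 = 3363 m³.
Wasting from the return line (neglecting effluent solids): Q_w = V·X / (θ_c·X_r) = 3363 × 3130 / (17.3 × 6670) = 91.23 m³/d.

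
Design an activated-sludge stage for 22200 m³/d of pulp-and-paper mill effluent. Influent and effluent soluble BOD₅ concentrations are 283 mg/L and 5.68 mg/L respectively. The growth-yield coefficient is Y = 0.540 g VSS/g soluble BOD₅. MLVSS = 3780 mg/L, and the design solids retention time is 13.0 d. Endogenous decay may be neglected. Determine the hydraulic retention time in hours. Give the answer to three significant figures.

τ ≈ 12.4 h

V·X = Y·Q·ΔS·θ_c gives V = 0.540 × 22200 × (283 − 5.68) × 13.0 / 3780 = 11434 m³.
Hydraulic retention time τ = V/Q = 11434 / 22200 = 0.5150 d = 12.36 h.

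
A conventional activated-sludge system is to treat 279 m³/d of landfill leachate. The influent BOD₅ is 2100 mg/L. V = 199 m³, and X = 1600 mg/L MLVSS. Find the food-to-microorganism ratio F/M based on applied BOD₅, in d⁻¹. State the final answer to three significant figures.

F/M ≈ 1.84 d⁻¹

Food-to-microorganism ratio F/M = Q S₀ / (V X) = 279 × 2100 / (199.0 × 1600) = 1.840 d⁻¹.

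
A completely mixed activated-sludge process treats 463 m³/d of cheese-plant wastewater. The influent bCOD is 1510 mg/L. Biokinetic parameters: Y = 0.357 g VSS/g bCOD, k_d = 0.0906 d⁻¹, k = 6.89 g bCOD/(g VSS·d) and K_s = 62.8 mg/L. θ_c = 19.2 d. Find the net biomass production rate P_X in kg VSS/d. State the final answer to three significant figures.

P_X ≈ 90.9 kg VSS/d

From the Monod/SRT balance for a CMAS, S = K_s·(1+k_d θ_c)/[θ_c·(Y k − k_d) − 1] = 62.8 × (1 + 0.0906 × 19.2) / [19.2 × (0.357 × 6.89 − 0.0906) − 1] = 172.0 / 44.49 = 3.867 mg/L.
Correct the yield for decay: Y_obs = Y/(1 + k_d θ_c) = 0.357 / (1 + 0.0906 × 19.2) = 0.357 / 2.740 = 0.1303.
Q·(S₀ − S) = 463 × (1510 − 3.87) × 10⁻³ = 697.3 kg/d removed.
Net biomass production P_X = Y_obs × Q·(S₀ − S) = 0.1303 × 697.3 = 90.87 kg VSS/d.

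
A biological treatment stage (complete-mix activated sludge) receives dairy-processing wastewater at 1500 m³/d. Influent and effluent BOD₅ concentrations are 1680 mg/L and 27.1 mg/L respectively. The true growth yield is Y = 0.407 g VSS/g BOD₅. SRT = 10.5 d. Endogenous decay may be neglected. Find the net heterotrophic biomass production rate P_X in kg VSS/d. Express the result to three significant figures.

With endogenous decay neglected, the observed yield equals the true yield: Y_obs = Y = 0.407 g VSS/g BOD₅.
Mass of BOD₅ removed per day: Q(S₀ − S) = 1500 × 1653 g/m³ = 2479 kg/d.
So the net sludge growth is P_X = 0.4070 × 2479 = 1009 kg VSS/d.

P_X ≈ 1010 kg VSS/d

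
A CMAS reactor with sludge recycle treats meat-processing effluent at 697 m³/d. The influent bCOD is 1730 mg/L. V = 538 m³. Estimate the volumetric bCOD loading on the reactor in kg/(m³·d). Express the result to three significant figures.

L_v ≈ 2.24 kg bCOD/(m³·d)

Volumetric loading L_v = Q·S₀ / V = 697 × 1730 g/m³ / 538.0 m³ = 2241 g/(m³·d) = 2.241 kg bCOD/(m³·d).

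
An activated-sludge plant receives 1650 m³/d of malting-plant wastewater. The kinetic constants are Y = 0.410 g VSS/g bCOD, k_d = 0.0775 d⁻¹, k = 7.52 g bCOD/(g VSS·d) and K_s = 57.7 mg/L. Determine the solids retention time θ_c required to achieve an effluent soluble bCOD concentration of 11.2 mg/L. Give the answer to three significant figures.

θ_c ≈ 2.36 d

At the target effluent, Y k S/(K_s+S) = 0.410×7.52×11.2/68.90 = 0.5012 d⁻¹.
Then 1/θ_c = μ − k_d = 0.5012 − 0.0775 = 0.4237 d⁻¹, giving θ_c = 2.360 d.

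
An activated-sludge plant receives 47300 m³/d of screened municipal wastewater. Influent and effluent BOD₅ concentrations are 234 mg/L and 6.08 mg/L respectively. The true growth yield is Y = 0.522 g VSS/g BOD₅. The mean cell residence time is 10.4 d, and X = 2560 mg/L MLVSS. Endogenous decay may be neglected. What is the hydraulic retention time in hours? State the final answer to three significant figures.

τ ≈ 11.6 h

With k_d = 0 the design equation reduces to V = Y Q (S₀−S) θ_c / X = 0.522 × 47300 × (234 − 6.08) × 10.4 / 2560 = 22862 m³.
τ = V/Q = 22862/47300 = 0.4833 d, or 11.60 h.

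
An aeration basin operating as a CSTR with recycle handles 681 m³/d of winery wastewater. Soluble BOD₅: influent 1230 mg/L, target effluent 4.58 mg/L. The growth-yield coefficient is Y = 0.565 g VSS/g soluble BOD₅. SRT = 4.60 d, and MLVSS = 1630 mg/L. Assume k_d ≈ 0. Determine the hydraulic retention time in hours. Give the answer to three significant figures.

Biomass mass balance (decay neglected): V·X = Y·Q·(S₀ − S)·θ_c, so V = 0.565 × 681 × (1230 − 4.58) × 4.60 / 1630 = 1331 m³.
HRT = V/Q = 1331 m³ / 681 m³·d⁻¹ = 1.954 d × 24 = 46.89 h.

τ ≈ 46.9 h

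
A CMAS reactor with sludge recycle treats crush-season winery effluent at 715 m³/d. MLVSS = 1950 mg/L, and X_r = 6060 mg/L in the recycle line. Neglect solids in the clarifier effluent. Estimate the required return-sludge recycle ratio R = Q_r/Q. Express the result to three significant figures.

R ≈ 0.474

Solids balance on the clarifier gives (1+R)X = R·X_r, so R = X/(X_r − X) = 1950 / (6060 − 1950) = 0.4745.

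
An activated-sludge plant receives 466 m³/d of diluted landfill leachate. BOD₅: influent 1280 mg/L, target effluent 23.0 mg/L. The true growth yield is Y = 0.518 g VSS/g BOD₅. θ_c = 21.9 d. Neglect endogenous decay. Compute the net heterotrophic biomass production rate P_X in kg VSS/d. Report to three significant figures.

With endogenous decay neglected, the observed yield equals the true yield: Y_obs = Y = 0.518 g VSS/g BOD₅.
Mass of BOD₅ removed per day: Q(S₀ − S) = 466 × 1257 g/m³ = 585.8 kg/d.
P_X = Y_obs · Q(S₀ − S) = 0.5180 × 585.8 = 303.4 kg VSS/d.

P_X ≈ 303 kg VSS/d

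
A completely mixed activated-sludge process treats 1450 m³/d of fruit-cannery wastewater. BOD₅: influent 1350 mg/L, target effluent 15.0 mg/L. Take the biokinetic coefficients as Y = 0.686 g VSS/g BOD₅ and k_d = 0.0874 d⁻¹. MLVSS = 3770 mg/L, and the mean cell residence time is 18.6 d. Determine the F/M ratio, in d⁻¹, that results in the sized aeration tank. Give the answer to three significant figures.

Rearranging the biomass balance for a CMAS with decay, V = Y·Q·ΔS·θ_c / [X·(1+k_d θ_c)] = 0.686 × 1450 × (1350 − 15.0) × 18.6 / [3770 × (1 + 0.0874 × 18.6)] = 2.47×10^7 / 9899 = 2495 m³.
Food-to-microorganism ratio F/M = Q S₀ / (V X) = 1450 × 1350 / (2495 × 3770) = 0.2081 d⁻¹.

F/M ≈ 0.208 d⁻¹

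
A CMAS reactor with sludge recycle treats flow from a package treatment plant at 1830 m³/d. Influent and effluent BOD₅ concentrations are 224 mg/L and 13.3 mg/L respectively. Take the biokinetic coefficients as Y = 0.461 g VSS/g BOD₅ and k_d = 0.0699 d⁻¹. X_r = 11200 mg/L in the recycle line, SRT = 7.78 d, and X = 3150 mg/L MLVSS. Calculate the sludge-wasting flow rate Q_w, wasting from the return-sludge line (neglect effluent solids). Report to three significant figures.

Steady-state biomass mass balance: V·X·(1 + k_d·θ_c) = Y·Q·(S₀ − S)·θ_c, so V = 0.461 × 1830 × (224 − 13.3) × 7.78 / [3150 × (1 + 0.0699 × 7.78)] = 1.38×10^6 / 4863 = 284.4 m³.
Q_w = (V·X)/(θ_c X_r) = 284.4 × 3150 / (7.78 × 11200) = 10.28 m³/d.

Q_w ≈ 10.3 m³/d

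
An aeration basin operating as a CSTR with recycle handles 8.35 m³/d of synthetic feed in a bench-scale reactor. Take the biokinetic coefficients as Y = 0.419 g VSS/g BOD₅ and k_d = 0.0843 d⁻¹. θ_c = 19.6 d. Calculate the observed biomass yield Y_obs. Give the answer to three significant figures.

Y_obs ≈ 0.158 g VSS/g BOD₅

The observed yield is Y_obs = Y/(1 + k_d·θ_c) = 0.419 / (1 + 0.0843 × 19.6) = 0.419 / 2.652 = 0.1580 g VSS per g BOD₅ removed.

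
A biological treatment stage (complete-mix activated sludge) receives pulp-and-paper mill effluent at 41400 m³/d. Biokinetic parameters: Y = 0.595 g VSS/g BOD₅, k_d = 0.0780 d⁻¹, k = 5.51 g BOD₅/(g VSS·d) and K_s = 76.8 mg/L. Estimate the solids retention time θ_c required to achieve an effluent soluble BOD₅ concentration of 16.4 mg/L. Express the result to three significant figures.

θ_c ≈ 2.00 d

From 1/θ_c = Y·k·S/(K_s + S) − k_d: Y·k·S/(K_s+S) = 0.595 × 5.51 × 16.4 / (76.8 + 16.4) = 0.5769 d⁻¹.
1/θ_c = 0.5769 − 0.0780 = 0.4989 d⁻¹, so θ_c = 2.004 d.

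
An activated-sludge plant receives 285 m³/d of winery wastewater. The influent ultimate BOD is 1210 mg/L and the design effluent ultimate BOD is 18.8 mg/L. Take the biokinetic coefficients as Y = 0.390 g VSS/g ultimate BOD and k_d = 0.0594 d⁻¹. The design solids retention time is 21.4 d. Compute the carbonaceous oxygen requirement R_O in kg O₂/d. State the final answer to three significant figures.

Correct the yield for decay: Y_obs = Y/(1 + k_d θ_c) = 0.390 / (1 + 0.0594 × 21.4) = 0.390 / 2.271 = 0.1717.
Mass of ultimate BOD removed per day: Q(S₀ − S) = 285 × 1191 g/m³ = 339.5 kg/d.
Net sludge production P_X = 0.1717 × 339.5 = 58.30 kg VSS/d.
R_O = Q·(S₀ − S) − 1.42·P_X = 339.5 − 1.42 × 58.30 = 256.7 kg O₂/d.

R_O ≈ 257 kg O₂/d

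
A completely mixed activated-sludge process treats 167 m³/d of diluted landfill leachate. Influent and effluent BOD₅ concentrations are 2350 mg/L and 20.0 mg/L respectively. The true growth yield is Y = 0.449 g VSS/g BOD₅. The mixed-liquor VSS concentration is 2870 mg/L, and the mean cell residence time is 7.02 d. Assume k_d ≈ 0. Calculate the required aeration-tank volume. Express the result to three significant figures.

Biomass mass balance (decay neglected): V·X = Y·Q·(S₀ − S)·θ_c, so V = 0.449 × 167 × (2350 − 20.0) × 7.02 / 2870 = 427.3 m³.

V ≈ 427 m³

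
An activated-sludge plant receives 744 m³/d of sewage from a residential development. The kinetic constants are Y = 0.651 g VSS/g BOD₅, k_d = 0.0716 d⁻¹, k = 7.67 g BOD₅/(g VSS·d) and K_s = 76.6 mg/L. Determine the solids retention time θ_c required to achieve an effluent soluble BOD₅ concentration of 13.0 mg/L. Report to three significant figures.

At the target effluent, Y k S/(K_s+S) = 0.651×7.67×13.0/89.60 = 0.7245 d⁻¹.
Then 1/θ_c = μ − k_d = 0.7245 − 0.0716 = 0.6529 d⁻¹, giving θ_c = 1.532 d.

θ_c ≈ 1.53 d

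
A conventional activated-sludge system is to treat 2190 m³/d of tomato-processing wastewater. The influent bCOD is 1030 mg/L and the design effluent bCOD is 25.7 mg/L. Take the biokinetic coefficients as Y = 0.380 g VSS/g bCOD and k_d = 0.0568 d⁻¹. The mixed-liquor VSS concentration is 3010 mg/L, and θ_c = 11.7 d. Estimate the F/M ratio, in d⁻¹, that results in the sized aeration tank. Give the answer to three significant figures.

F/M ≈ 0.384 d⁻¹

Steady-state biomass mass balance: V·X·(1 + k_d·θ_c) = Y·Q·(S₀ − S)·θ_c, so V = 0.380 × 2190 × (1030 − 25.7) × 11.7 / [3010 × (1 + 0.0568 × 11.7)] = 9.78×10^6 / 5010 = 1952 m³.
Food-to-microorganism ratio F/M = Q S₀ / (V X) = 2190 × 1030 / (1952 × 3010) = 0.3840 d⁻¹.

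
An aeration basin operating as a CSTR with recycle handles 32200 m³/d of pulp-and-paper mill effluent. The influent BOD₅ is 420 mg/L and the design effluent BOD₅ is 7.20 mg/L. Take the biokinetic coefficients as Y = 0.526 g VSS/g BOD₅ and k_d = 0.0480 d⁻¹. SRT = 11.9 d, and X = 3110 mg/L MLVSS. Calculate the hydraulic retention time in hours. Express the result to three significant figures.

Steady-state biomass mass balance: V·X·(1 + k_d·θ_c) = Y·Q·(S₀ − S)·θ_c, so V = 0.526 × 32200 × (420 − 7.20) × 11.9 / [3110 × (1 + 0.0480 × 11.9)] = 8.32×10^7 / 4886 = 17027 m³.
Hydraulic retention time τ = V/Q = 17027 / 32200 = 0.5288 d = 12.69 h.

τ ≈ 12.7 h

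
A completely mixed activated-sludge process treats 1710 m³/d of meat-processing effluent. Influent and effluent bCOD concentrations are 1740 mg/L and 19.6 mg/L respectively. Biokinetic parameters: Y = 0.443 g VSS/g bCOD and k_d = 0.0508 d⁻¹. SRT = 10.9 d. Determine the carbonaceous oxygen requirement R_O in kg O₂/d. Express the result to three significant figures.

R_O ≈ 1750 kg O₂/d

Observed yield with endogenous decay: Y_obs = Y / (1 + k_d·θ_c) = 0.443 / (1 + 0.0508 × 10.9) = 0.443 / 1.554 = 0.2851 g VSS/g bCOD.
Substrate removed = Q·(S₀ − S) = 1710 m³/d × (1740 − 19.6) g/m³ = 2.94×10^6 g/d = 2942 kg/d.
Net sludge production P_X = 0.2851 × 2942 = 838.8 kg VSS/d.
R_O = Q·ΔS − 1.42 P_X = 2942 − 1191 = 1751 kg O₂/d.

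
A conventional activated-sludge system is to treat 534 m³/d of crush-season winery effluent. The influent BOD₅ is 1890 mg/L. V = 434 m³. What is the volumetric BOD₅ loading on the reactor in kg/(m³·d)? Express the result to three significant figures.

L_v ≈ 2.33 kg BOD₅/(m³·d)

L_v = Q S₀ / V = 534 × 1890 × 10⁻³ / 434.0 = 2.325 kg/(m³·d).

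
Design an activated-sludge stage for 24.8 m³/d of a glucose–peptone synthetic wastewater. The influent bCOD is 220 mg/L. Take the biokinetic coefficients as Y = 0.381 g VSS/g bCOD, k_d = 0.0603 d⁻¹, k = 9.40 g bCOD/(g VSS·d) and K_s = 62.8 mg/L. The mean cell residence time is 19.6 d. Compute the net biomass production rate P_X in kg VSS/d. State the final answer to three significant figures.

Effluent substrate depends only on kinetics and SRT: S = K_s(1 + k_d θ_c) / [θ_c(Yk − k_d) − 1] = 62.8 × (1 + 0.0603 × 19.6) / [19.6 × (0.381 × 9.40 − 0.0603) − 1] = 137.0 / 68.01 = 2.015 mg/L.
The observed yield is Y_obs = Y/(1 + k_d·θ_c) = 0.381 / (1 + 0.0603 × 19.6) = 0.381 / 2.182 = 0.1746 g VSS per g bCOD removed.
Substrate removed = Q·(S₀ − S) = 24.8 m³/d × (220 − 2.01) g/m³ = 5.41×10^3 g/d = 5.406 kg/d.
Biomass produced: P_X = Y_obs·Q·ΔS = 0.1746 × 5.406 ≈ 0.9440 kg VSS/d.

P_X ≈ 0.944 kg VSS/d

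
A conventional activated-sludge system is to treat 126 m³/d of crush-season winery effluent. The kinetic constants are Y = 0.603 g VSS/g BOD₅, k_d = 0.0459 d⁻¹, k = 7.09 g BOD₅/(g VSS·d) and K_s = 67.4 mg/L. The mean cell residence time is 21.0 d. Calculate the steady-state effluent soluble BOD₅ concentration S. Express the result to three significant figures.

From the Monod/SRT balance for a CMAS, S = K_s·(1+k_d θ_c)/[θ_c·(Y k − k_d) − 1] = 67.4 × (1 + 0.0459 × 21.0) / [21.0 × (0.603 × 7.09 − 0.0459) − 1] = 132.4 / 87.82 = 1.507 mg/L.

S ≈ 1.51 mg/L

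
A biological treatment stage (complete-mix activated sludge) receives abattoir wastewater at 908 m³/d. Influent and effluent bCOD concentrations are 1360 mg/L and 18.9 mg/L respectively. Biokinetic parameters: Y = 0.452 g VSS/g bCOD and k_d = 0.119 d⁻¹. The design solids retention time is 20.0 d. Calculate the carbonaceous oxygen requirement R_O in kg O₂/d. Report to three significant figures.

R_O ≈ 986 kg O₂/d

Correct the yield for decay: Y_obs = Y/(1 + k_d θ_c) = 0.452 / (1 + 0.119 × 20.0) = 0.452 / 3.380 = 0.1337.
Mass of bCOD removed per day: Q(S₀ − S) = 908 × 1341 g/m³ = 1218 kg/d.
Net sludge production P_X = 0.1337 × 1218 = 162.8 kg VSS/d.
R_O = Q·(S₀ − S) − 1.42·P_X = 1218 − 1.42 × 162.8 = 986.5 kg O₂/d.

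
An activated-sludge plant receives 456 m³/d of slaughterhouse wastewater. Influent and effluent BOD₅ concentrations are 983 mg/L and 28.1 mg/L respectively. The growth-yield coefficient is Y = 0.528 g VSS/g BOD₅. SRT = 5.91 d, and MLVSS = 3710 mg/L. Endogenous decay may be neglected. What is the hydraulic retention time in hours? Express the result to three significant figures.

Biomass mass balance (decay neglected): V·X = Y·Q·(S₀ − S)·θ_c, so V = 0.528 × 456 × (983 − 28.1) × 5.91 / 3710 = 366.2 m³.
τ = V/Q = 366.2/456 = 0.8032 d, or 19.28 h.

τ ≈ 19.3 h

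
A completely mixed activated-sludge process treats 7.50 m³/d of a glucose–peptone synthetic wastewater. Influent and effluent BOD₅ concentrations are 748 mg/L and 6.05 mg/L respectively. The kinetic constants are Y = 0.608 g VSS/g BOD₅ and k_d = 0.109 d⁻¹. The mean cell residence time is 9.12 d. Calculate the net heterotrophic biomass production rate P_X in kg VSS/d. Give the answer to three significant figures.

The observed yield is Y_obs = Y/(1 + k_d·θ_c) = 0.608 / (1 + 0.109 × 9.12) = 0.608 / 1.994 = 0.3049 g VSS per g BOD₅ removed.
Q·(S₀ − S) = 7.50 × (748 − 6.05) × 10⁻³ = 5.565 kg/d removed.
Net biomass production P_X = Y_obs × Q·(S₀ − S) = 0.3049 × 5.565 = 1.697 kg VSS/d.

P_X ≈ 1.70 kg VSS/d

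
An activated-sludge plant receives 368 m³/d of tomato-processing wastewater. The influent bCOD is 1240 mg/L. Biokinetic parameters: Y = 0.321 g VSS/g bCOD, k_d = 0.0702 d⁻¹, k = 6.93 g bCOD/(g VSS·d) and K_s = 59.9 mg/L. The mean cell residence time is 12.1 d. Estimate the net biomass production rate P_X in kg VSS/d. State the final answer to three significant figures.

From the Monod/SRT balance for a CMAS, S = K_s·(1+k_d θ_c)/[θ_c·(Y k − k_d) − 1] = 59.9 × (1 + 0.0702 × 12.1) / [12.1 × (0.321 × 6.93 − 0.0702) − 1] = 110.8 / 25.07 = 4.419 mg/L.
The observed yield is Y_obs = Y/(1 + k_d·θ_c) = 0.321 / (1 + 0.0702 × 12.1) = 0.321 / 1.849 = 0.1736 g VSS per g bCOD removed.
Substrate removed = Q·(S₀ − S) = 368 m³/d × (1240 − 4.42) g/m³ = 4.55×10^5 g/d = 454.7 kg/d.
Biomass produced: P_X = Y_obs·Q·ΔS = 0.1736 × 454.7 ≈ 78.92 kg VSS/d.

P_X ≈ 78.9 kg VSS/d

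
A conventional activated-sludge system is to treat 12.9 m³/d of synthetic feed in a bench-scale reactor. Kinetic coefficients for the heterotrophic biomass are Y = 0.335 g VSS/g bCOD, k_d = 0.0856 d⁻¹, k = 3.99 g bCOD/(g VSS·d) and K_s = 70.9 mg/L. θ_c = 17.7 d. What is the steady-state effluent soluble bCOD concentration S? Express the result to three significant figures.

For a completely mixed reactor with recycle the Lawrence–McCarty relation gives S = K_s·(1 + k_d·θ_c) / [θ_c·(Y·k − k_d) − 1] = 70.9 × (1 + 0.0856 × 17.7) / [17.7 × (0.335 × 3.99 − 0.0856) − 1] = 178.3 / 21.14 = 8.434 mg/L.

S ≈ 8.43 mg/L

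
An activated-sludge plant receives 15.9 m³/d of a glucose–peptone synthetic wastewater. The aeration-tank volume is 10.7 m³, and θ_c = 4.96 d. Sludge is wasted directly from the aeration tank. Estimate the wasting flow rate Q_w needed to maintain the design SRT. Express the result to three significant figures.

For wasting at MLVSS concentration, Q_w = V/θ_c = 10.70/4.96 = 2.157 m³/d.

Q_w ≈ 2.16 m³/d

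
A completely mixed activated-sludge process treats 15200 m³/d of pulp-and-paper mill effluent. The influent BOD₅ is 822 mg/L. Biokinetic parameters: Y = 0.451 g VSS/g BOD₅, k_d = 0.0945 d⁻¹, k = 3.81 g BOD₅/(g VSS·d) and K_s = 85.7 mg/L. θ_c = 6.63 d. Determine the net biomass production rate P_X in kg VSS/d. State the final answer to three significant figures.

P_X ≈ 3400 kg VSS/d

For a completely mixed reactor with recycle the Lawrence–McCarty relation gives S = K_s·(1 + k_d·θ_c) / [θ_c·(Y·k − k_d) − 1] = 85.7 × (1 + 0.0945 × 6.63) / [6.63 × (0.451 × 3.81 − 0.0945) − 1] = 139.4 / 9.766 = 14.27 mg/L.
The observed yield is Y_obs = Y/(1 + k_d·θ_c) = 0.451 / (1 + 0.0945 × 6.63) = 0.451 / 1.627 = 0.2773 g VSS per g BOD₅ removed.
Q·(S₀ − S) = 15200 × (822 − 14.3) × 10⁻³ = 12277 kg/d removed.
Biomass produced: P_X = Y_obs·Q·ΔS = 0.2773 × 12277 ≈ 3404 kg VSS/d.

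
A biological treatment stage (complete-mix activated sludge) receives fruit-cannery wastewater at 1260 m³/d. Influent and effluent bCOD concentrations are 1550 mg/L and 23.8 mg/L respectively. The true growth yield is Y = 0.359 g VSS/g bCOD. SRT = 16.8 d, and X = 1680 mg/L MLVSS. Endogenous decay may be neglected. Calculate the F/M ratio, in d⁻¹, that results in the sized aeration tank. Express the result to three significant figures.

F/M ≈ 0.168 d⁻¹

Biomass mass balance (decay neglected): V·X = Y·Q·(S₀ − S)·θ_c, so V = 0.359 × 1260 × (1550 − 23.8) × 16.8 / 1680 = 6904 m³.
F/M = applied load / biomass = Q·S₀/(V·X) = 1260 × 1550 / (6904 × 1680) = 0.1684 d⁻¹.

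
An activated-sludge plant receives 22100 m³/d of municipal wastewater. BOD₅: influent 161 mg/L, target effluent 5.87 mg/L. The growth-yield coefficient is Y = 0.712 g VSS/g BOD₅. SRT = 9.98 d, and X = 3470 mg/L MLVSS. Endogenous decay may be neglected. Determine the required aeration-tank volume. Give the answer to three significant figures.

Biomass mass balance (decay neglected): V·X = Y·Q·(S₀ − S)·θ_c, so V = 0.712 × 22100 × (161 − 5.87) × 9.98 / 3470 = 7021 m³.

V ≈ 7020 m³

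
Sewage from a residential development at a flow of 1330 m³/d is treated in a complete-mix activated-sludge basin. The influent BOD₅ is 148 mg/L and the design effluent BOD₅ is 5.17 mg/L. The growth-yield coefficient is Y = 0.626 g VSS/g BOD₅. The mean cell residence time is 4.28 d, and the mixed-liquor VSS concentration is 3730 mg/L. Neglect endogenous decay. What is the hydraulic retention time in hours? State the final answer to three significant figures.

With k_d = 0 the design equation reduces to V = Y Q (S₀−S) θ_c / X = 0.626 × 1330 × (148 − 5.17) × 4.28 / 3730 = 136.5 m³.
HRT = V/Q = 136.5 m³ / 1330 m³·d⁻¹ = 0.1026 d × 24 = 2.462 h.

τ ≈ 2.46 h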